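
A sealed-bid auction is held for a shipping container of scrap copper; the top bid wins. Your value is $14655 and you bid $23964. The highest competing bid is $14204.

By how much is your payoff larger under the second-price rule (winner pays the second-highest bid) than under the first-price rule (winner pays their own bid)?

You have the highest bid, so you win under either rule.
Second-price: pay $14204 → payoff $451.
First-price: pay your own bid $23964 → payoff −$9309.
Difference = $451 − (−$9309) = $9760.

$9760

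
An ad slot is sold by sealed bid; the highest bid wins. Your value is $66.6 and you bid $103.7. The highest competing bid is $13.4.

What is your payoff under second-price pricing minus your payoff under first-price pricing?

$90.3

You have the highest bid, so you win under either rule.
Second-price: pay $13.4 → payoff $53.2.
First-price: pay your own bid $103.7 → payoff −$37.1.
Difference = $53.2 − (−$37.1) = $90.3.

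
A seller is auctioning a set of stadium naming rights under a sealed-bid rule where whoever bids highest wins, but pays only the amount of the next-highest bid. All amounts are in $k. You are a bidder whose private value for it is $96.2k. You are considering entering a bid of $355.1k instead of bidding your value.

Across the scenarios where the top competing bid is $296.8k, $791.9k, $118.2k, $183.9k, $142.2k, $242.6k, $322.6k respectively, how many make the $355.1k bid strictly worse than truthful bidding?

6

The deviation hurts exactly when the highest competing bid lies strictly between $96.2k and $355.1k — overbidding then wins at a price above your value.
$296.8k: inside the interval → strictly worse (loss $200.6k).
$791.9k: above both → same outcome either way.
$118.2k: inside the interval → strictly worse (loss $22k).
$183.9k: inside the interval → strictly worse (loss $87.7k).
$142.2k: inside the interval → strictly worse (loss $46k).
$242.6k: inside the interval → strictly worse (loss $146.4k).
$322.6k: inside the interval → strictly worse (loss $226.4k).
Count: 6.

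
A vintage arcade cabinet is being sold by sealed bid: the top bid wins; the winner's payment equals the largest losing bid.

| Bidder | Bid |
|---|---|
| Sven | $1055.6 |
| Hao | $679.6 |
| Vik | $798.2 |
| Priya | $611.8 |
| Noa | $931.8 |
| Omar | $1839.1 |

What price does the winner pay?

Highest bid: Omar at $1839.1, so Omar wins.
Second-highest bid: Sven at $1055.6 — that is the price the winner pays.

$1055.6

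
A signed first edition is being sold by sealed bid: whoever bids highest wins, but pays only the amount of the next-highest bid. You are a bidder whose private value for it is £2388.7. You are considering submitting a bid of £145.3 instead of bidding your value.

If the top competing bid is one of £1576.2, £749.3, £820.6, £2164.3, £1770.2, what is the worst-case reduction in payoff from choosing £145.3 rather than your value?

£1576.2: truthful gives £812.5, deviation gives £0 → loss £812.5.
£749.3: truthful gives £1639.4, deviation gives £0 → loss £1639.4.
£820.6: truthful gives £1568.1, deviation gives £0 → loss £1568.1.
£2164.3: truthful gives £224.4, deviation gives £0 → loss £224.4.
£1770.2: truthful gives £618.5, deviation gives £0 → loss £618.5.
Maximum loss: £1639.4.

£1639.4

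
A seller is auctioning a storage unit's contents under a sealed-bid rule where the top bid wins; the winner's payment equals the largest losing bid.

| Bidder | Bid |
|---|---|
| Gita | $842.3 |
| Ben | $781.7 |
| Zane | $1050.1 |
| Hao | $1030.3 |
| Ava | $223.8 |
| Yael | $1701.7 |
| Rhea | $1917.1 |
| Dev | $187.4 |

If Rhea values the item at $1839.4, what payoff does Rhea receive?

Highest bid: Rhea at $1917.1, so Rhea wins.
Second-highest bid: Yael at $1701.7 — that is the price the winner pays.
Rhea's payoff = value − price = $1839.4 − $1701.7 = $137.7.

$137.7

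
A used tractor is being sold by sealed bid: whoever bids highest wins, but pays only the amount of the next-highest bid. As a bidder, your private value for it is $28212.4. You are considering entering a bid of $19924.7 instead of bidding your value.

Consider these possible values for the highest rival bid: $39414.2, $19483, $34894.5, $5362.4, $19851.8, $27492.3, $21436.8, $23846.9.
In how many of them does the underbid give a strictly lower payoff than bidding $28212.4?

The deviation hurts exactly when the highest competing bid lies strictly between $19924.7 and $28212.4 — underbidding then forfeits a profitable win.
$39414.2: above both → same outcome either way.
$19483: below both → same outcome either way.
$34894.5: above both → same outcome either way.
$5362.4: below both → same outcome either way.
$19851.8: below both → same outcome either way.
$27492.3: inside the interval → strictly worse (loss $720.1).
$21436.8: inside the interval → strictly worse (loss $6775.6).
$23846.9: inside the interval → strictly worse (loss $4365.5).
Count: 3.

3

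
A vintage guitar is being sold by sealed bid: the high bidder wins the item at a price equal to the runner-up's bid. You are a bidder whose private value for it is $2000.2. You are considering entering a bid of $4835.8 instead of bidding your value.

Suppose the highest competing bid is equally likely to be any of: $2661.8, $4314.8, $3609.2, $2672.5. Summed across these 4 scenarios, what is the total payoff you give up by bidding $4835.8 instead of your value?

The deviation costs you only when the competing bid falls strictly between $2000.2 and $4835.8; elsewhere both bids give the same outcome.
$2661.8: truthful payoff $0, deviation payoff −$661.6 → loss $661.6.
$4314.8: truthful payoff $0, deviation payoff −$2314.6 → loss $2314.6.
$3609.2: truthful payoff $0, deviation payoff −$1609 → loss $1609.
$2672.5: truthful payoff $0, deviation payoff −$672.3 → loss $672.3.
Total loss = $661.6 + $2314.6 + $1609 + $672.3 = $5257.5.

$5257.5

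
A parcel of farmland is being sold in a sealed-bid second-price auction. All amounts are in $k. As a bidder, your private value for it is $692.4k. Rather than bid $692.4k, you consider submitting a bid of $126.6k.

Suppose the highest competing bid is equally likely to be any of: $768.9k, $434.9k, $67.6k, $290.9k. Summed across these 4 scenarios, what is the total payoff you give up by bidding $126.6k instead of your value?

The deviation costs you only when the competing bid falls strictly between $126.6k and $692.4k; elsewhere both bids give the same outcome.
$768.9k: outcomes coincide → loss $0k.
$434.9k: truthful payoff $257.5k, deviation payoff $0k → loss $257.5k.
$67.6k: outcomes coincide → loss $0k.
$290.9k: truthful payoff $401.5k, deviation payoff $0k → loss $401.5k.
Total loss = $257.5k + $401.5k = $659k.

$659k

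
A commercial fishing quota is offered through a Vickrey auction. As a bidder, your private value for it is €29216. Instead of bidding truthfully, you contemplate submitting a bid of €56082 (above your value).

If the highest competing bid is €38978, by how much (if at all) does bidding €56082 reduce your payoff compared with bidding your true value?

Bidding your value €29216: you lose (since €29216 < €38978). Payoff €0.
Bidding €56082: you win and pay €38978. Payoff €29216 − €38978 = −€9762.
The competing bid €38978 lies between your value and your inflated bid, so overbidding wins an item priced above your value.
Loss from deviating = €0 − (−€9762) = €9762.
Because the price is fixed by the runner-up's bid, deviating from your value can only change a good outcome into a bad one — never the reverse.

€9762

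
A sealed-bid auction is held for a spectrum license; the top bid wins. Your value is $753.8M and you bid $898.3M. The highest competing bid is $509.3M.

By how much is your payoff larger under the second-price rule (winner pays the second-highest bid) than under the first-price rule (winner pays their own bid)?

You have the highest bid, so you win under either rule.
Second-price: pay $509.3M → payoff $244.5M.
First-price: pay your own bid $898.3M → payoff −$144.5M.
Difference = $244.5M − (−$144.5M) = $389M.

$389M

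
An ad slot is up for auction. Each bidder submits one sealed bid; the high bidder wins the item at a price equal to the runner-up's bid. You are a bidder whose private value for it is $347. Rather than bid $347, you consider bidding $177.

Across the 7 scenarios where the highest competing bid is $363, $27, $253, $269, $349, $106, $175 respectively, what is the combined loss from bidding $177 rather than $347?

The deviation costs you only when the competing bid falls strictly between $177 and $347; elsewhere both bids give the same outcome.
$363: outcomes coincide → loss $0.
$27: outcomes coincide → loss $0.
$253: truthful payoff $94, deviation payoff $0 → loss $94.
$269: truthful payoff $78, deviation payoff $0 → loss $78.
$349: outcomes coincide → loss $0.
$106: outcomes coincide → loss $0.
$175: outcomes coincide → loss $0.
Total loss = $94 + $78 = $172.

$172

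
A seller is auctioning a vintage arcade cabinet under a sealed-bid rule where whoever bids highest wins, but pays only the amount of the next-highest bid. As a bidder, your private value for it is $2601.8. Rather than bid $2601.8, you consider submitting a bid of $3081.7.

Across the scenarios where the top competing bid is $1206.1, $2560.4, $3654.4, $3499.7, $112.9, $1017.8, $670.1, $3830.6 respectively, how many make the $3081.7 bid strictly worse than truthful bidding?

The deviation hurts exactly when the highest competing bid lies strictly between $2601.8 and $3081.7 — overbidding then wins at a price above your value.
$1206.1: below both → same outcome either way.
$2560.4: below both → same outcome either way.
$3654.4: above both → same outcome either way.
$3499.7: above both → same outcome either way.
$112.9: below both → same outcome either way.
$1017.8: below both → same outcome either way.
$670.1: below both → same outcome either way.
$3830.6: above both → same outcome either way.
Count: 0.

0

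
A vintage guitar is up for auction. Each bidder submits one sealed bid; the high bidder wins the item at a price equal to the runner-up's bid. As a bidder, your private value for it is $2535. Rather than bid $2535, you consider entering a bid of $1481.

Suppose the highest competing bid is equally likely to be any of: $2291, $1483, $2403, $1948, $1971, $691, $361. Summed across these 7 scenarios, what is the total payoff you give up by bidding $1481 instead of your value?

The deviation costs you only when the competing bid falls strictly between $1481 and $2535; elsewhere both bids give the same outcome.
$2291: truthful payoff $244, deviation payoff $0 → loss $244.
$1483: truthful payoff $1052, deviation payoff $0 → loss $1052.
$2403: truthful payoff $132, deviation payoff $0 → loss $132.
$1948: truthful payoff $587, deviation payoff $0 → loss $587.
$1971: truthful payoff $564, deviation payoff $0 → loss $564.
$691: outcomes coincide → loss $0.
$361: outcomes coincide → loss $0.
Total loss = $244 + $1052 + $132 + $587 + $564 = $2579.

$2579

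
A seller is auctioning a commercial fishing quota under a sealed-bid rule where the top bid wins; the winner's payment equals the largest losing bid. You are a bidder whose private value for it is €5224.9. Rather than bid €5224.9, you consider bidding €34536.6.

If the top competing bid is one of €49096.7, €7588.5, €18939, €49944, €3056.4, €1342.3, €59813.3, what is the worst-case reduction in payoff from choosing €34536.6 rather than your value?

€13714.1

€49096.7: same outcome either way → loss €0.
€7588.5: truthful gives €0, deviation gives −€2363.6 → loss €2363.6.
€18939: truthful gives €0, deviation gives −€13714.1 → loss €13714.1.
€49944: same outcome either way → loss €0.
€3056.4: same outcome either way → loss €0.
€1342.3: same outcome either way → loss €0.
€59813.3: same outcome either way → loss €0.
Maximum loss: €13714.1.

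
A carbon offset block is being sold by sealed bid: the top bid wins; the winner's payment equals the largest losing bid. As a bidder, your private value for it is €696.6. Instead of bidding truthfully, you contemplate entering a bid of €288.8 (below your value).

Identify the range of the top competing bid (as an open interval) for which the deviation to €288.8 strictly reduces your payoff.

If the competing bid is below €288.8, both bids win at the same price — no difference.
If it is above €696.6, both bids lose — no difference.
If it lies strictly between €288.8 and €696.6, bidding your value wins at a price below your value (positive payoff) while bidding €288.8 loses (payoff 0).
So the deviation strictly hurts on the open interval (€288.8, €696.6).
In a second-price auction your bid sets only whether you win, not what you pay, so bidding your true value is weakly dominant.

(€288.8, €696.6)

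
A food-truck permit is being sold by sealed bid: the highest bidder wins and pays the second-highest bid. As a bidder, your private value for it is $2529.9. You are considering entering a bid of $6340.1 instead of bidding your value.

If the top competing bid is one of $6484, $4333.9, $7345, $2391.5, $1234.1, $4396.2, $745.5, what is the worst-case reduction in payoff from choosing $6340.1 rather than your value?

$1866.3

$6484: same outcome either way → loss $0.
$4333.9: truthful gives $0, deviation gives −$1804 → loss $1804.
$7345: same outcome either way → loss $0.
$2391.5: same outcome either way → loss $0.
$1234.1: same outcome either way → loss $0.
$4396.2: truthful gives $0, deviation gives −$1866.3 → loss $1866.3.
$745.5: same outcome either way → loss $0.
Maximum loss: $1866.3.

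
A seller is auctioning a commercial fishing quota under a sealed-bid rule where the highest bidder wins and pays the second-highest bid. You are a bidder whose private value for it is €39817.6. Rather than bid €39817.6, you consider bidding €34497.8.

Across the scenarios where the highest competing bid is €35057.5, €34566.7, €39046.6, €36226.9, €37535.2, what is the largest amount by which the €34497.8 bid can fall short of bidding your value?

€35057.5: truthful gives €4760.1, deviation gives €0 → loss €4760.1.
€34566.7: truthful gives €5250.9, deviation gives €0 → loss €5250.9.
€39046.6: truthful gives €771, deviation gives €0 → loss €771.
€36226.9: truthful gives €3590.7, deviation gives €0 → loss €3590.7.
€37535.2: truthful gives €2282.4, deviation gives €0 → loss €2282.4.
Maximum loss: €5250.9.

€5250.9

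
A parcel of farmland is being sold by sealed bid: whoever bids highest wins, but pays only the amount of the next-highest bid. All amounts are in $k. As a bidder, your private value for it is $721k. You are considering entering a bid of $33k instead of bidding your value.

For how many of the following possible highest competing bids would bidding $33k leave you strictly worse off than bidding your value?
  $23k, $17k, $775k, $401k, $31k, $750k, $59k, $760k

2

The deviation hurts exactly when the highest competing bid lies strictly between $33k and $721k — underbidding then forfeits a profitable win.
$23k: below both → same outcome either way.
$17k: below both → same outcome either way.
$775k: above both → same outcome either way.
$401k: inside the interval → strictly worse (loss $320k).
$31k: below both → same outcome either way.
$750k: above both → same outcome either way.
$59k: inside the interval → strictly worse (loss $662k).
$760k: above both → same outcome either way.
Count: 2.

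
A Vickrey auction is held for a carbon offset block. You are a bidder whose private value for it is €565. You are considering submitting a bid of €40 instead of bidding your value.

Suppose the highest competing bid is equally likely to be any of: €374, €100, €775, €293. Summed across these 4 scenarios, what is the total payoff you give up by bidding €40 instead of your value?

€928

The deviation costs you only when the competing bid falls strictly between €40 and €565; elsewhere both bids give the same outcome.
€374: truthful payoff €191, deviation payoff €0 → loss €191.
€100: truthful payoff €465, deviation payoff €0 → loss €465.
€775: outcomes coincide → loss €0.
€293: truthful payoff €272, deviation payoff €0 → loss €272.
Total loss = €191 + €465 + €272 = €928.
In a second-price auction your bid sets only whether you win, not what you pay, so bidding your true value is weakly dominant.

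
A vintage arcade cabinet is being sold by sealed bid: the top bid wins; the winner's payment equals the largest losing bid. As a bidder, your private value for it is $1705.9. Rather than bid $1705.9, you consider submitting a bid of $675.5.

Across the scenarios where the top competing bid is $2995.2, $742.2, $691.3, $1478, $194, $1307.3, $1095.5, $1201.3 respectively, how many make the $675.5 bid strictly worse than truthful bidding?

The deviation hurts exactly when the highest competing bid lies strictly between $675.5 and $1705.9 — underbidding then forfeits a profitable win.
$2995.2: above both → same outcome either way.
$742.2: inside the interval → strictly worse (loss $963.7).
$691.3: inside the interval → strictly worse (loss $1014.6).
$1478: inside the interval → strictly worse (loss $227.9).
$194: below both → same outcome either way.
$1307.3: inside the interval → strictly worse (loss $398.6).
$1095.5: inside the interval → strictly worse (loss $610.4).
$1201.3: inside the interval → strictly worse (loss $504.6).
Count: 6.

6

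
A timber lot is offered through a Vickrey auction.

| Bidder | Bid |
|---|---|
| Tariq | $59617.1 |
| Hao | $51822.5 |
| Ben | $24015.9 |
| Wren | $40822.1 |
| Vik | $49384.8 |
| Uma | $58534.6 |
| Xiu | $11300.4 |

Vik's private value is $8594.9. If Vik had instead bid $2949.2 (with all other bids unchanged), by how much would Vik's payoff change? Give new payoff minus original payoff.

$0

The highest bid among the other bidders is $59617.1; Vik's bid doesn't change that.
Original bid $49384.8: Vik is not highest (top rival bid is $59617.1); payoff $0.
Alternative bid $2949.2: Vik is not highest (top rival bid is $59617.1); payoff $0.
Change in payoff = $0 − ($0) = $0.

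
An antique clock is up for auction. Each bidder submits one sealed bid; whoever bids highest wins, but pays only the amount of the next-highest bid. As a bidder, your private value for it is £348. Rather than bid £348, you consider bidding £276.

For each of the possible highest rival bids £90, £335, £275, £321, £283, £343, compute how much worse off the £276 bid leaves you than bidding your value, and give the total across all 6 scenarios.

£110

The deviation costs you only when the competing bid falls strictly between £276 and £348; elsewhere both bids give the same outcome.
£90: outcomes coincide → loss £0.
£335: truthful payoff £13, deviation payoff £0 → loss £13.
£275: outcomes coincide → loss £0.
£321: truthful payoff £27, deviation payoff £0 → loss £27.
£283: truthful payoff £65, deviation payoff £0 → loss £65.
£343: truthful payoff £5, deviation payoff £0 → loss £5.
Total loss = £13 + £27 + £65 + £5 = £110.
Truthful bidding weakly dominates here: raising your bid can only win items priced above your value, and lowering it can only forfeit items priced below.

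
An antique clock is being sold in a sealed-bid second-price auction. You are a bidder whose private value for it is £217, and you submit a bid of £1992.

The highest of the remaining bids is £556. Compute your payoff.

−£339

Your bid £1992 exceeds the highest competing bid £556, so you win.
In a second-price auction the winner pays the second-highest bid, £556.
Payoff = value − price = £217 − £556 = −£339.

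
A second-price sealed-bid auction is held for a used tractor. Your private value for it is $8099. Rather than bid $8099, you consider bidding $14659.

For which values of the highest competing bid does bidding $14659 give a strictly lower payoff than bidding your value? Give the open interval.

If the competing bid is below $8099, both bids win at the same price — no difference.
If it is above $14659, both bids lose — no difference.
If it lies strictly between $8099 and $14659, bidding your value loses (payoff 0) while bidding $14659 wins at a price above your value (payoff negative).
So the deviation strictly hurts on the open interval ($8099, $14659).
In a second-price auction your bid sets only whether you win, not what you pay, so bidding your true value is weakly dominant.

($8099, $14659)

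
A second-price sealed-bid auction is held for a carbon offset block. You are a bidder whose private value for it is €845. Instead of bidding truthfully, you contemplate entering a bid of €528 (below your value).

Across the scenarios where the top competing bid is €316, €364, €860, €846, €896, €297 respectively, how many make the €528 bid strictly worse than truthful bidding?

0

The deviation hurts exactly when the highest competing bid lies strictly between €528 and €845 — underbidding then forfeits a profitable win.
€316: below both → same outcome either way.
€364: below both → same outcome either way.
€860: above both → same outcome either way.
€846: above both → same outcome either way.
€896: above both → same outcome either way.
€297: below both → same outcome either way.
Count: 0.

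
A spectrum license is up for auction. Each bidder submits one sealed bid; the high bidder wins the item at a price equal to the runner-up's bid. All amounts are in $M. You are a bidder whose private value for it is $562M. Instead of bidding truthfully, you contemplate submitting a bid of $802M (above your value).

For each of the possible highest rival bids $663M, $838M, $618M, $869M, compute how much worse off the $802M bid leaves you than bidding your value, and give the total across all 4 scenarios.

$157M

The deviation costs you only when the competing bid falls strictly between $562M and $802M; elsewhere both bids give the same outcome.
$663M: truthful payoff $0M, deviation payoff −$101M → loss $101M.
$838M: outcomes coincide → loss $0M.
$618M: truthful payoff $0M, deviation payoff −$56M → loss $56M.
$869M: outcomes coincide → loss $0M.
Total loss = $101M + $56M = $157M.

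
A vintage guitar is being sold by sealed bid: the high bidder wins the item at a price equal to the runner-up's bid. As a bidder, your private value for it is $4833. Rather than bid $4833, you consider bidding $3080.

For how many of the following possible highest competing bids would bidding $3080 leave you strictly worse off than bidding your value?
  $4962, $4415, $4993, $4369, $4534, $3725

The deviation hurts exactly when the highest competing bid lies strictly between $3080 and $4833 — underbidding then forfeits a profitable win.
$4962: above both → same outcome either way.
$4415: inside the interval → strictly worse (loss $418).
$4993: above both → same outcome either way.
$4369: inside the interval → strictly worse (loss $464).
$4534: inside the interval → strictly worse (loss $299).
$3725: inside the interval → strictly worse (loss $1108).
Count: 4.

4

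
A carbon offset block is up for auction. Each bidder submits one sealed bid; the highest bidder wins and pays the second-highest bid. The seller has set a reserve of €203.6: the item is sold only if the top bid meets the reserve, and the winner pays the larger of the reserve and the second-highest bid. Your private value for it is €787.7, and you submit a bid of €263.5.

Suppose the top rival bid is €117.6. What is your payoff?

€584.1

Your bid €263.5 is the highest and exceeds the reserve.
Price = max(second-highest bid, reserve) = max(€117.6, €203.6) = €203.6.
Payoff = €787.7 − €203.6 = €584.1.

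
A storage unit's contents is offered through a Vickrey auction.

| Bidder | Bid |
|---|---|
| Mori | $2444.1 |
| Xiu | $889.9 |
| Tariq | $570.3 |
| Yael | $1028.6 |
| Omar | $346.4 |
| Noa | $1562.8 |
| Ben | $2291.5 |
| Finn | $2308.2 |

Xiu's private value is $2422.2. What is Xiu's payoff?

Highest bid: Mori at $2444.1, so Mori wins.
Second-highest bid: Finn at $2308.2 — that is the price the winner pays.
Xiu did not win, so Xiu pays nothing and receives nothing: payoff $0.

$0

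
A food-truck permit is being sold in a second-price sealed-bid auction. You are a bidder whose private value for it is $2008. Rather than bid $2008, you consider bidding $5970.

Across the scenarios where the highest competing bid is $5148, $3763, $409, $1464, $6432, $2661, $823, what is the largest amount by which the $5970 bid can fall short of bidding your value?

$5148: truthful gives $0, deviation gives −$3140 → loss $3140.
$3763: truthful gives $0, deviation gives −$1755 → loss $1755.
$409: same outcome either way → loss $0.
$1464: same outcome either way → loss $0.
$6432: same outcome either way → loss $0.
$2661: truthful gives $0, deviation gives −$653 → loss $653.
$823: same outcome either way → loss $0.
Maximum loss: $3140.

$3140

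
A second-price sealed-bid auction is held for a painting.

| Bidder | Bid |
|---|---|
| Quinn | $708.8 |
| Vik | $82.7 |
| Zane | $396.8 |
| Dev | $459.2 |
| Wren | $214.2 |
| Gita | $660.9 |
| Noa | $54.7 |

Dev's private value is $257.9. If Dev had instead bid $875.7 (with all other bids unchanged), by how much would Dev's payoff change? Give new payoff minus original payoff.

The highest bid among the other bidders is $708.8; Dev's bid doesn't change that.
Original bid $459.2: Dev is not highest (top rival bid is $708.8); payoff $0.
Alternative bid $875.7: Dev is highest, pays the top rival bid $708.8; payoff $257.9 − $708.8 = −$450.9.
Change in payoff = −$450.9 − ($0) = −$450.9.

−$450.9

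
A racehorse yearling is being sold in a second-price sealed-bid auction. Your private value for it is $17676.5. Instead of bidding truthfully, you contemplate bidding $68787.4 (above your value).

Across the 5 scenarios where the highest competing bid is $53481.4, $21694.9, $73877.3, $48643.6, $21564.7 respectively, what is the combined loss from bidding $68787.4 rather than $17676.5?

The deviation costs you only when the competing bid falls strictly between $17676.5 and $68787.4; elsewhere both bids give the same outcome.
$53481.4: truthful payoff $0, deviation payoff −$35804.9 → loss $35804.9.
$21694.9: truthful payoff $0, deviation payoff −$4018.4 → loss $4018.4.
$73877.3: outcomes coincide → loss $0.
$48643.6: truthful payoff $0, deviation payoff −$30967.1 → loss $30967.1.
$21564.7: truthful payoff $0, deviation payoff −$3888.2 → loss $3888.2.
Total loss = $35804.9 + $4018.4 + $30967.1 + $3888.2 = $74678.6.
Truthful bidding weakly dominates here: raising your bid can only win items priced above your value, and lowering it can only forfeit items priced below.

$74678.6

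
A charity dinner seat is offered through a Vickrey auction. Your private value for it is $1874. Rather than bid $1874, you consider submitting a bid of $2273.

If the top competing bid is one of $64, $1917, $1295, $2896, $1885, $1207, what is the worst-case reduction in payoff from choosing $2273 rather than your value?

$43

$64: same outcome either way → loss $0.
$1917: truthful gives $0, deviation gives −$43 → loss $43.
$1295: same outcome either way → loss $0.
$2896: same outcome either way → loss $0.
$1885: truthful gives $0, deviation gives −$11 → loss $11.
$1207: same outcome either way → loss $0.
Maximum loss: $43.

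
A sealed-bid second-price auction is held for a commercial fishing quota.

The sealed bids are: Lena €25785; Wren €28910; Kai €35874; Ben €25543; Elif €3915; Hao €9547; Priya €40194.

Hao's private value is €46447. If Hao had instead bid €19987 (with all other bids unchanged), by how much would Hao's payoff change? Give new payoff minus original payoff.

The highest bid among the other bidders is €40194; Hao's bid doesn't change that.
Original bid €9547: Hao is not highest (top rival bid is €40194); payoff €0.
Alternative bid €19987: Hao is not highest (top rival bid is €40194); payoff €0.
Change in payoff = €0 − (€0) = €0.

€0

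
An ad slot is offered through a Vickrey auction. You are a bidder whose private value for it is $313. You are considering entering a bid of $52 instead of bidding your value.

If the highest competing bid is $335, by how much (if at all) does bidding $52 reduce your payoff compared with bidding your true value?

Bidding your value $313: you lose (since $313 < $335). Payoff $0.
Bidding $52: you lose. Payoff $0.
Difference = $0 − $0 = $0; both bids lead to the same outcome because the competing bid is above both your value and your alternative bid.
Because the price is fixed by the runner-up's bid, deviating from your value can only change a good outcome into a bad one — never the reverse.

$0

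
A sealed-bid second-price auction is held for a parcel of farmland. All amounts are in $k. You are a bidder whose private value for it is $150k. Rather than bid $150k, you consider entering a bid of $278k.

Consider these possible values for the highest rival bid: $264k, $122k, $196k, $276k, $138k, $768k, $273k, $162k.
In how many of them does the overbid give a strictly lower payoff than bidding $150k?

5

The deviation hurts exactly when the highest competing bid lies strictly between $150k and $278k — overbidding then wins at a price above your value.
$264k: inside the interval → strictly worse (loss $114k).
$122k: below both → same outcome either way.
$196k: inside the interval → strictly worse (loss $46k).
$276k: inside the interval → strictly worse (loss $126k).
$138k: below both → same outcome either way.
$768k: above both → same outcome either way.
$273k: inside the interval → strictly worse (loss $123k).
$162k: inside the interval → strictly worse (loss $12k).
Count: 5.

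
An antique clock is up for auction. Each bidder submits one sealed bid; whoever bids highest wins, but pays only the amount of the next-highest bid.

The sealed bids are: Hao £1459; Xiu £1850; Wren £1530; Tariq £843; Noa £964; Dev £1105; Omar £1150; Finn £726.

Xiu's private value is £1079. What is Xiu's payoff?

−£451

Highest bid: Xiu at £1850, so Xiu wins.
Second-highest bid: Wren at £1530 — that is the price the winner pays.
Xiu's payoff = value − price = £1079 − £1530 = −£451.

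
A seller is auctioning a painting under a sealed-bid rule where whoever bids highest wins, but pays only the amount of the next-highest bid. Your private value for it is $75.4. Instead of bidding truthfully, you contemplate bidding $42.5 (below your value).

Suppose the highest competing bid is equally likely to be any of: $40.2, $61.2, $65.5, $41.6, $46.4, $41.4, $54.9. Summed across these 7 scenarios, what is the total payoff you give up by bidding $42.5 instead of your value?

$73.6

The deviation costs you only when the competing bid falls strictly between $42.5 and $75.4; elsewhere both bids give the same outcome.
$40.2: outcomes coincide → loss $0.
$61.2: truthful payoff $14.2, deviation payoff $0 → loss $14.2.
$65.5: truthful payoff $9.9, deviation payoff $0 → loss $9.9.
$41.6: outcomes coincide → loss $0.
$46.4: truthful payoff $29, deviation payoff $0 → loss $29.
$41.4: outcomes coincide → loss $0.
$54.9: truthful payoff $20.5, deviation payoff $0 → loss $20.5.
Total loss = $14.2 + $9.9 + $29 + $20.5 = $73.6.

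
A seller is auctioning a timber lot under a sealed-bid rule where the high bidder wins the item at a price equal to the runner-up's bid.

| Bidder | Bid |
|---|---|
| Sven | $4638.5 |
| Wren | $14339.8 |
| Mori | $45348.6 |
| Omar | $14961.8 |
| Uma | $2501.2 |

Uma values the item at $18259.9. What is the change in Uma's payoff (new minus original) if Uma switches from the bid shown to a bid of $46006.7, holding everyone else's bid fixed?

The highest bid among the other bidders is $45348.6; Uma's bid doesn't change that.
Original bid $2501.2: Uma is not highest (top rival bid is $45348.6); payoff $0.
Alternative bid $46006.7: Uma is highest, pays the top rival bid $45348.6; payoff $18259.9 − $45348.6 = −$27088.7.
Change in payoff = −$27088.7 − ($0) = −$27088.7.

−$27088.7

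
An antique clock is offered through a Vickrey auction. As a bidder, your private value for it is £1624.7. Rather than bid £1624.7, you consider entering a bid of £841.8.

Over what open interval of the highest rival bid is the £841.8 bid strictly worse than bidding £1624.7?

(£841.8, £1624.7)

If the competing bid is below £841.8, both bids win at the same price — no difference.
If it is above £1624.7, both bids lose — no difference.
If it lies strictly between £841.8 and £1624.7, bidding your value wins at a price below your value (positive payoff) while bidding £841.8 loses (payoff 0).
So the deviation strictly hurts on the open interval (£841.8, £1624.7).
In a second-price auction your bid sets only whether you win, not what you pay, so bidding your true value is weakly dominant.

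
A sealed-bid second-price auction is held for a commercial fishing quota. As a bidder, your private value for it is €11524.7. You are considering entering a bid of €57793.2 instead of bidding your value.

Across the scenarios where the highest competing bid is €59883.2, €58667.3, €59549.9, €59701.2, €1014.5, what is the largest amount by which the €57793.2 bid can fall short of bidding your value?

€59883.2: same outcome either way → loss €0.
€58667.3: same outcome either way → loss €0.
€59549.9: same outcome either way → loss €0.
€59701.2: same outcome either way → loss €0.
€1014.5: same outcome either way → loss €0.
Maximum loss: €0.

€0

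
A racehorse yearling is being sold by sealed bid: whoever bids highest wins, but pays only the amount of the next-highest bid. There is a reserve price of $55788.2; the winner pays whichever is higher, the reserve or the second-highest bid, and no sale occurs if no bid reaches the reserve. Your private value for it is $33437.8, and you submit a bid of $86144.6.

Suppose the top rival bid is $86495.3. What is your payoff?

Your bid $86144.6 is below the highest competing bid $86495.3, so you lose. Payoff $0.

$0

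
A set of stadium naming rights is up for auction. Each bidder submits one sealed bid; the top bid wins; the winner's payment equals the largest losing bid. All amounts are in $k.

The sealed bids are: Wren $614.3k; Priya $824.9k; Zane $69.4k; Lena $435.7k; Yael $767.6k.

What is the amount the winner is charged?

Highest bid: Priya at $824.9k, so Priya wins.
Second-highest bid: Yael at $767.6k — that is the price the winner pays.

$767.6k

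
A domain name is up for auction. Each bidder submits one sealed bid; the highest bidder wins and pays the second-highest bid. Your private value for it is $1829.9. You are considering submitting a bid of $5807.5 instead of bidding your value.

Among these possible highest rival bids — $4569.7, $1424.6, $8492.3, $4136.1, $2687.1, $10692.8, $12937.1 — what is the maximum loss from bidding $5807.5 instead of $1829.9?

$2739.8

$4569.7: truthful gives $0, deviation gives −$2739.8 → loss $2739.8.
$1424.6: same outcome either way → loss $0.
$8492.3: same outcome either way → loss $0.
$4136.1: truthful gives $0, deviation gives −$2306.2 → loss $2306.2.
$2687.1: truthful gives $0, deviation gives −$857.2 → loss $857.2.
$10692.8: same outcome either way → loss $0.
$12937.1: same outcome either way → loss $0.
Maximum loss: $2739.8.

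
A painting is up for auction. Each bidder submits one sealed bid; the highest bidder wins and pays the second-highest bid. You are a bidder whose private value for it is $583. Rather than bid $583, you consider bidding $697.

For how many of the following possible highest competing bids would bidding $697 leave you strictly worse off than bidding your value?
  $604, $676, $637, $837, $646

4

The deviation hurts exactly when the highest competing bid lies strictly between $583 and $697 — overbidding then wins at a price above your value.
$604: inside the interval → strictly worse (loss $21).
$676: inside the interval → strictly worse (loss $93).
$637: inside the interval → strictly worse (loss $54).
$837: above both → same outcome either way.
$646: inside the interval → strictly worse (loss $63).
Count: 4.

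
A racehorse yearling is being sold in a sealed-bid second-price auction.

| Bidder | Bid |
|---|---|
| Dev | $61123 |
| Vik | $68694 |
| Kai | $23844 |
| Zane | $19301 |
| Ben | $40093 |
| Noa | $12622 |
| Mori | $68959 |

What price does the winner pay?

Highest bid: Mori at $68959, so Mori wins.
Second-highest bid: Vik at $68694 — that is the price the winner pays.

$68694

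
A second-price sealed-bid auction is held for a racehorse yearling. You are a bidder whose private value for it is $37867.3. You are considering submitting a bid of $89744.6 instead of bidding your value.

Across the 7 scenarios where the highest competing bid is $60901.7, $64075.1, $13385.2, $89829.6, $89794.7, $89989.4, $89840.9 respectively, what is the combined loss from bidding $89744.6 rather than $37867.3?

The deviation costs you only when the competing bid falls strictly between $37867.3 and $89744.6; elsewhere both bids give the same outcome.
$60901.7: truthful payoff $0, deviation payoff −$23034.4 → loss $23034.4.
$64075.1: truthful payoff $0, deviation payoff −$26207.8 → loss $26207.8.
$13385.2: outcomes coincide → loss $0.
$89829.6: outcomes coincide → loss $0.
$89794.7: outcomes coincide → loss $0.
$89989.4: outcomes coincide → loss $0.
$89840.9: outcomes coincide → loss $0.
Total loss = $23034.4 + $26207.8 = $49242.2.

$49242.2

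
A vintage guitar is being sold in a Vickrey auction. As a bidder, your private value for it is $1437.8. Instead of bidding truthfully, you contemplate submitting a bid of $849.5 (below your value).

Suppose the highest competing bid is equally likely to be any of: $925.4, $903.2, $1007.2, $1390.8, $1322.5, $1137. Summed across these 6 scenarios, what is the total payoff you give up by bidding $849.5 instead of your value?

$1940.7

The deviation costs you only when the competing bid falls strictly between $849.5 and $1437.8; elsewhere both bids give the same outcome.
$925.4: truthful payoff $512.4, deviation payoff $0 → loss $512.4.
$903.2: truthful payoff $534.6, deviation payoff $0 → loss $534.6.
$1007.2: truthful payoff $430.6, deviation payoff $0 → loss $430.6.
$1390.8: truthful payoff $47, deviation payoff $0 → loss $47.
$1322.5: truthful payoff $115.3, deviation payoff $0 → loss $115.3.
$1137: truthful payoff $300.8, deviation payoff $0 → loss $300.8.
Total loss = $512.4 + $534.6 + $430.6 + $47 + $115.3 + $300.8 = $1940.7.
Because the price is fixed by the runner-up's bid, deviating from your value can only change a good outcome into a bad one — never the reverse.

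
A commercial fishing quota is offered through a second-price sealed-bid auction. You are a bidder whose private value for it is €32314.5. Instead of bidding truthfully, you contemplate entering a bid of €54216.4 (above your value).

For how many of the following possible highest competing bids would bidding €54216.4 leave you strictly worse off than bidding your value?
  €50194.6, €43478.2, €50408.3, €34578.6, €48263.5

The deviation hurts exactly when the highest competing bid lies strictly between €32314.5 and €54216.4 — overbidding then wins at a price above your value.
€50194.6: inside the interval → strictly worse (loss €17880.1).
€43478.2: inside the interval → strictly worse (loss €11163.7).
€50408.3: inside the interval → strictly worse (loss €18093.8).
€34578.6: inside the interval → strictly worse (loss €2264.1).
€48263.5: inside the interval → strictly worse (loss €15949).
Count: 5.

5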